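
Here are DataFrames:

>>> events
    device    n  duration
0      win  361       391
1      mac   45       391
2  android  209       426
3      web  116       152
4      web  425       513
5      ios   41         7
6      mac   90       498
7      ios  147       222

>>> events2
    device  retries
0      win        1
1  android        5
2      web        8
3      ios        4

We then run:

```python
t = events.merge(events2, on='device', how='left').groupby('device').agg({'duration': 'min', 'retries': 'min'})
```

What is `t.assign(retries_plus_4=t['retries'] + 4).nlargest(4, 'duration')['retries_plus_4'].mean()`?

merge on 'device' (how='left') → 8 rows:
    device    n  duration  retries
0      win  361       391      1.0
1      mac   45       391      NaN
2  android  209       426      5.0
3      web  116       152      8.0
4      web  425       513      8.0
5      ios   41         7      4.0
6      mac   90       498      NaN
7      ios  147       222      4.0
group by device: min(duration), min(retries):
         duration  retries
device                    
android       426      5.0
ios             7      4.0
mac           391      NaN
web           152      8.0
win           391      1.0
add column retries_plus_4 = t['retries'] + 4:
         duration  retries  retries_plus_4
device                                    
android       426      5.0             9.0
ios             7      4.0             8.0
mac           391      NaN             NaN
web           152      8.0            12.0
win           391      1.0             5.0
take 4 rows with largest duration:
         duration  retries  retries_plus_4
device                                    
android       426      5.0             9.0
mac           391      NaN             NaN
win           391      1.0             5.0
web           152      8.0            12.0

8.66666666667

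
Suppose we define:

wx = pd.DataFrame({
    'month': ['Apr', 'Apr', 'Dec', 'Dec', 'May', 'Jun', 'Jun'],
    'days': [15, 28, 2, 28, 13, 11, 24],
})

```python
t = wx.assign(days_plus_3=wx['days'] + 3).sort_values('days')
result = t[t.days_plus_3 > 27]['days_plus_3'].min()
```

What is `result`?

add column days_plus_3 = wx['days'] + 3:
  month  days  days_plus_3
0   Apr    15           18
1   Apr    28           31
2   Dec     2            5
3   Dec    28           31
4   May    13           16
5   Jun    11           14
6   Jun    24           27
sort by days:
  month  days  days_plus_3
2   Dec     2            5
5   Jun    11           14
4   May    13           16
0   Apr    15           18
6   Jun    24           27
1   Apr    28           31
3   Dec    28           31
filter rows where days_plus_3 > 27:
  month  days  days_plus_3
1   Apr    28           31
3   Dec    28           31
Then the min of column 'days_plus_3': 31

31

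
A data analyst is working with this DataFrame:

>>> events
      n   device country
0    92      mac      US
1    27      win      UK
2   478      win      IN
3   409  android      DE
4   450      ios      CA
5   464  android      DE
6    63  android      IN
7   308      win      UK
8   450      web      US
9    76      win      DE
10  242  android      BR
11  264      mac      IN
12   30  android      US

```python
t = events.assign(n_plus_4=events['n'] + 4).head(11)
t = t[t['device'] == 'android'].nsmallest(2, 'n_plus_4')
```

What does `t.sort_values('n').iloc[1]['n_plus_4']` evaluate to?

246

add column n_plus_4 = events['n'] + 4:
      n   device country  n_plus_4
0    92      mac      US        96
1    27      win      UK        31
2   478      win      IN       482
3   409  android      DE       413
4   450      ios      CA       454
5   464  android      DE       468
6    63  android      IN        67
7   308      win      UK       312
8   450      web      US       454
9    76      win      DE        80
10  242  android      BR       246
11  264      mac      IN       268
12   30  android      US        34
take first 11 rows:
      n   device country  n_plus_4
0    92      mac      US        96
1    27      win      UK        31
2   478      win      IN       482
3   409  android      DE       413
4   450      ios      CA       454
5   464  android      DE       468
6    63  android      IN        67
7   308      win      UK       312
8   450      web      US       454
9    76      win      DE        80
10  242  android      BR       246
filter rows where device == 'android':
      n   device country  n_plus_4
3   409  android      DE       413
5   464  android      DE       468
6    63  android      IN        67
10  242  android      BR       246
take 2 rows with smallest n_plus_4:
      n   device country  n_plus_4
6    63  android      IN        67
10  242  android      BR       246
sort by n:
      n   device country  n_plus_4
6    63  android      IN        67
10  242  android      BR       246
Taking the value at position 1, column 'n_plus_4' gives 246.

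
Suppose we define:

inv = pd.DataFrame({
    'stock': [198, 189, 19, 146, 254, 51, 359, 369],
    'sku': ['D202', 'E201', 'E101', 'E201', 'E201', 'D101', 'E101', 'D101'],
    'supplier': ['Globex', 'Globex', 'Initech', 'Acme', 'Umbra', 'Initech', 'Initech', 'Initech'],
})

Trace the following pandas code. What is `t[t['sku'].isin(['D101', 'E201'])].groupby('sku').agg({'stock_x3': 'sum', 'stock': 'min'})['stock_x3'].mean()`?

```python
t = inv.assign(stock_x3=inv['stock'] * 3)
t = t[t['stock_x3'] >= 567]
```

add column stock_x3 = inv['stock'] * 3:
   stock   sku supplier  stock_x3
0    198  D202   Globex       594
1    189  E201   Globex       567
2     19  E101  Initech        57
3    146  E201     Acme       438
4    254  E201    Umbra       762
5     51  D101  Initech       153
6    359  E101  Initech      1077
7    369  D101  Initech      1107
filter rows where stock_x3 >= 567:
   stock   sku supplier  stock_x3
0    198  D202   Globex       594
1    189  E201   Globex       567
4    254  E201    Umbra       762
6    359  E101  Initech      1077
7    369  D101  Initech      1107
filter rows where sku in ['D101', 'E201']:
   stock   sku supplier  stock_x3
1    189  E201   Globex       567
4    254  E201    Umbra       762
7    369  D101  Initech      1107
group by sku: sum(stock_x3), min(stock):
      stock_x3  stock
sku                  
D101      1107    369
E201      1329    189
The mean of column 'stock_x3' is 1218.0.

1218.0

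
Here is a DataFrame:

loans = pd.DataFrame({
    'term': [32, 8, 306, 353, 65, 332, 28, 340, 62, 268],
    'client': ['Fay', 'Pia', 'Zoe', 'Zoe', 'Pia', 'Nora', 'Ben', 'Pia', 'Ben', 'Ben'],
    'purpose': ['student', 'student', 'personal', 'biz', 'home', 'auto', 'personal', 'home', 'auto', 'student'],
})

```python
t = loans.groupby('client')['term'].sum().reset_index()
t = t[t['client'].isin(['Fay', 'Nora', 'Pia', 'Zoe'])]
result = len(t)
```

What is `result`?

4

group by client, sum of term:
client
Ben     358
Fay      32
Nora    332
Pia     413
Zoe     659
Name: term, dtype: int64
reset_index():
  client  term
0    Ben   358
1    Fay    32
2   Nora   332
3    Pia   413
4    Zoe   659
filter rows where client in ['Fay', 'Nora', 'Pia', 'Zoe']:
  client  term
1    Fay    32
2   Nora   332
3    Pia   413
4    Zoe   659
Taking the number of rows gives 4.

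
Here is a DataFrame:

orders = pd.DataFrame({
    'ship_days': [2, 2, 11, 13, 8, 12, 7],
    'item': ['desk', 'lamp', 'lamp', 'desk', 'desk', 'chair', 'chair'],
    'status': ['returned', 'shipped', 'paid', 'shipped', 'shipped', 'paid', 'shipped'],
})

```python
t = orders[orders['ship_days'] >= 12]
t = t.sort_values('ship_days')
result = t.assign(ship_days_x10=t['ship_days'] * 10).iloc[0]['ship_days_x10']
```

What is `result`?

filter rows where ship_days >= 12:
   ship_days   item   status
3         13   desk  shipped
5         12  chair     paid
sort by ship_days:
   ship_days   item   status
5         12  chair     paid
3         13   desk  shipped
add column ship_days_x10 = t['ship_days'] * 10:
   ship_days   item   status  ship_days_x10
5         12  chair     paid            120
3         13   desk  shipped            130
So iloc[0]['ship_days_x10'] = 120.

120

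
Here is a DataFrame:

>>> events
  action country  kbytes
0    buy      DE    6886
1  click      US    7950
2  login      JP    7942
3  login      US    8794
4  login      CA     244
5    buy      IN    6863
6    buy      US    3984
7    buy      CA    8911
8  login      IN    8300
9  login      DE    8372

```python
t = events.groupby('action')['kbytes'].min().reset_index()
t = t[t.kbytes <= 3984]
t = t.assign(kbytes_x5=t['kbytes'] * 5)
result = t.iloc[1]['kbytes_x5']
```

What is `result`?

1220

group by action, min of kbytes:
action
buy      3984
click    7950
login     244
Name: kbytes, dtype: int64
reset_index():
  action  kbytes
0    buy    3984
1  click    7950
2  login     244
filter rows where kbytes <= 3984:
  action  kbytes
0    buy    3984
2  login     244
add column kbytes_x5 = t['kbytes'] * 5:
  action  kbytes  kbytes_x5
0    buy    3984      19920
2  login     244       1220
Reading off the value at position 1, column 'kbytes_x5', we get 1220.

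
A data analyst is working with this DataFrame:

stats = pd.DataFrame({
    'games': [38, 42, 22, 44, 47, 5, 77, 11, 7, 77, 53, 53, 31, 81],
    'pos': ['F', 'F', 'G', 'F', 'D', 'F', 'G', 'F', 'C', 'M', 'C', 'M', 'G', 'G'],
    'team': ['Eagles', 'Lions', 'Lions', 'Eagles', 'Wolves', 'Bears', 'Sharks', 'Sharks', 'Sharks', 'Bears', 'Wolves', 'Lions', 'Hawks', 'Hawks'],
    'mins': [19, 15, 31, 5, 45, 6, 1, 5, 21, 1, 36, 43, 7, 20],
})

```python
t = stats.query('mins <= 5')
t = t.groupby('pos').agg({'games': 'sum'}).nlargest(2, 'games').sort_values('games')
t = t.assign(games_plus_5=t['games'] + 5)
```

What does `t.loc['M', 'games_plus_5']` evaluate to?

82

filter rows where mins <= 5:
   games pos    team  mins
3     44   F  Eagles     5
6     77   G  Sharks     1
7     11   F  Sharks     5
9     77   M   Bears     1
group by pos, sum of games:
     games
pos       
F       55
G       77
M       77
take 2 rows with largest games:
     games
pos       
G       77
M       77
sort by games:
     games
pos       
G       77
M       77
add column games_plus_5 = t['games'] + 5:
     games  games_plus_5
pos                     
G       77            82
M       77            82
Taking the value at row 'M', column 'games_plus_5' gives 82.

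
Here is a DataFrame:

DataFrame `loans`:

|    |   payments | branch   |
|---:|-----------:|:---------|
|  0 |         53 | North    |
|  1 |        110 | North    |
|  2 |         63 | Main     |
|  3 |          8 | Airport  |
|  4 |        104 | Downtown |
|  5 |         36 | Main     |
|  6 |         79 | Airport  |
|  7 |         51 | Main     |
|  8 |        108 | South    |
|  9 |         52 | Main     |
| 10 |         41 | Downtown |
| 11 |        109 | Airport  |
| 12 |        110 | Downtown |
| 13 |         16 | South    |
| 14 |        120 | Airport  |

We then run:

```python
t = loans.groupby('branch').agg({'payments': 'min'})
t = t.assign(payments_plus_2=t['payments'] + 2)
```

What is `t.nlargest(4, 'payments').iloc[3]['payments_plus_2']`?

18

group by branch, min of payments:
          payments
branch            
Airport          8
Downtown        41
Main            36
North           53
South           16
add column payments_plus_2 = t['payments'] + 2:
          payments  payments_plus_2
branch                             
Airport          8               10
Downtown        41               43
Main            36               38
North           53               55
South           16               18
take 4 rows with largest payments:
          payments  payments_plus_2
branch                             
North           53               55
Downtown        41               43
Main            36               38
South           16               18
So iloc[3]['payments_plus_2'] = 18.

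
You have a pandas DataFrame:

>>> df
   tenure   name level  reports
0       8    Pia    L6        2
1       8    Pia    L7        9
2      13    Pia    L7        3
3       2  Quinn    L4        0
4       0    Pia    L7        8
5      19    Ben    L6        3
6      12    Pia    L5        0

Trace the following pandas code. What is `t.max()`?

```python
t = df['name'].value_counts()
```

value_counts of name:
name
Pia      5
Quinn    1
Ben      1
Name: count, dtype: int64
Taking the max of the resulting series gives 5.

5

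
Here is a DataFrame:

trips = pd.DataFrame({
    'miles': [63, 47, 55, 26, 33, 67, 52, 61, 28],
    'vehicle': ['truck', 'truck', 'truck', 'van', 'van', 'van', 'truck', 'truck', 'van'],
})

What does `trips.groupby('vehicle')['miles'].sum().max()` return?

278

group by vehicle, sum of miles:
vehicle
truck    278
van      154
Name: miles, dtype: int64
Taking the max of the resulting series gives 278.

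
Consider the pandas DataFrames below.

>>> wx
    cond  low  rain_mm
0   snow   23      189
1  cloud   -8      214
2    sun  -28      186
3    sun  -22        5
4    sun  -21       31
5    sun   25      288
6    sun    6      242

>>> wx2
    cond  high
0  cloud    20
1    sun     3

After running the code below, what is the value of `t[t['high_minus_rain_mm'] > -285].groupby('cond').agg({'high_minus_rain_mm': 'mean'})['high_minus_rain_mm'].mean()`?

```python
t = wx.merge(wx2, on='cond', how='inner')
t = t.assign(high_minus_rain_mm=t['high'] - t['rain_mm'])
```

-153.5

merge on 'cond' (how='inner') → 6 rows:
    cond  low  rain_mm  high
0  cloud   -8      214    20
1    sun  -28      186     3
2    sun  -22        5     3
3    sun  -21       31     3
4    sun   25      288     3
5    sun    6      242     3
add column high_minus_rain_mm = t['high'] - t['rain_mm']:
    cond  low  rain_mm  high  high_minus_rain_mm
0  cloud   -8      214    20                -194
1    sun  -28      186     3                -183
2    sun  -22        5     3                  -2
3    sun  -21       31     3                 -28
4    sun   25      288     3                -285
5    sun    6      242     3                -239
filter rows where high_minus_rain_mm > -285:
    cond  low  rain_mm  high  high_minus_rain_mm
0  cloud   -8      214    20                -194
1    sun  -28      186     3                -183
2    sun  -22        5     3                  -2
3    sun  -21       31     3                 -28
5    sun    6      242     3                -239
group by cond, mean of high_minus_rain_mm:
       high_minus_rain_mm
cond                     
cloud              -194.0
sun                -113.0
Then the mean of column 'high_minus_rain_mm': -153.5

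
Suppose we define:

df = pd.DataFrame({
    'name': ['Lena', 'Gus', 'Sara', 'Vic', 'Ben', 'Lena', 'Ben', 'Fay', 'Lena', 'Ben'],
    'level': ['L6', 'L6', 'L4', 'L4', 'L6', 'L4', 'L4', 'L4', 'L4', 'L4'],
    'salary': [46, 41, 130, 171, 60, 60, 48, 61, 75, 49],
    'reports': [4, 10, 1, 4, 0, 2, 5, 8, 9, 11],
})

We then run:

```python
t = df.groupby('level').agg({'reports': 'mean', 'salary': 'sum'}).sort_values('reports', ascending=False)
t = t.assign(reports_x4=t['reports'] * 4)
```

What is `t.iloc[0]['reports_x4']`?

22.8571428571

group by level: mean(reports), sum(salary):
        reports  salary
level                  
L4     5.714286     594
L6     4.666667     147
sort by reports descending:
        reports  salary
level                  
L4     5.714286     594
L6     4.666667     147
add column reports_x4 = t['reports'] * 4:
        reports  salary  reports_x4
level                              
L4     5.714286     594   22.857143
L6     4.666667     147   18.666667
Taking the value at position 0, column 'reports_x4' gives 22.8571428571.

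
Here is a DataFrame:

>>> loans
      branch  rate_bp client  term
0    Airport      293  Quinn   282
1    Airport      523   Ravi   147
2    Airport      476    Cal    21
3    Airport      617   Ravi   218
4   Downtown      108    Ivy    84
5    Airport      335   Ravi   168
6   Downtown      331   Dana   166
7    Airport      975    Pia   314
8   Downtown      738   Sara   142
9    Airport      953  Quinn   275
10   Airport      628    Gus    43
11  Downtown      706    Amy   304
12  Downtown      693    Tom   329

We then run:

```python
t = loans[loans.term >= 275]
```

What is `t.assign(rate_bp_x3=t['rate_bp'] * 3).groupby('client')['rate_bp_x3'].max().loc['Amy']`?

2118

filter rows where term >= 275:
      branch  rate_bp client  term
0    Airport      293  Quinn   282
7    Airport      975    Pia   314
9    Airport      953  Quinn   275
11  Downtown      706    Amy   304
12  Downtown      693    Tom   329
add column rate_bp_x3 = t['rate_bp'] * 3:
      branch  rate_bp client  term  rate_bp_x3
0    Airport      293  Quinn   282         879
7    Airport      975    Pia   314        2925
9    Airport      953  Quinn   275        2859
11  Downtown      706    Amy   304        2118
12  Downtown      693    Tom   329        2079
group by client, max of rate_bp_x3:
client
Amy      2118
Pia      2925
Quinn    2859
Tom      2079
Name: rate_bp_x3, dtype: int64
The value at index 'Amy' is 2118.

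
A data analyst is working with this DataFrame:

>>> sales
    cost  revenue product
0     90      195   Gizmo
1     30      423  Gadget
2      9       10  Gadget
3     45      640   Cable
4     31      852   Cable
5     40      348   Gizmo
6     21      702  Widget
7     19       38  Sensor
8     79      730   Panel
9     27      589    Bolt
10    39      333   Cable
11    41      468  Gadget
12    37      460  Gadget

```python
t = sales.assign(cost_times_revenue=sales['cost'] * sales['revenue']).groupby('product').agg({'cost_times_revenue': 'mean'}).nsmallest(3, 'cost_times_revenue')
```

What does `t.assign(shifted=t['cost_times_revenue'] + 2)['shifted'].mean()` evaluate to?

9239.0

add column cost_times_revenue = sales['cost'] * sales['revenue']:
    cost  revenue product  cost_times_revenue
0     90      195   Gizmo               17550
1     30      423  Gadget               12690
2      9       10  Gadget                  90
3     45      640   Cable               28800
4     31      852   Cable               26412
5     40      348   Gizmo               13920
6     21      702  Widget               14742
7     19       38  Sensor                 722
8     79      730   Panel               57670
9     27      589    Bolt               15903
10    39      333   Cable               12987
11    41      468  Gadget               19188
12    37      460  Gadget               17020
group by product, mean of cost_times_revenue:
         cost_times_revenue
product                    
Bolt                15903.0
Cable               22733.0
Gadget              12247.0
Gizmo               15735.0
Panel               57670.0
Sensor                722.0
Widget              14742.0
take 3 rows with smallest cost_times_revenue:
         cost_times_revenue
product                    
Sensor                722.0
Gadget              12247.0
Widget              14742.0
add column shifted = t['cost_times_revenue'] + 2:
         cost_times_revenue  shifted
product                             
Sensor                722.0    724.0
Gadget              12247.0  12249.0
Widget              14742.0  14744.0
Taking the mean of column 'shifted' gives 9239.0.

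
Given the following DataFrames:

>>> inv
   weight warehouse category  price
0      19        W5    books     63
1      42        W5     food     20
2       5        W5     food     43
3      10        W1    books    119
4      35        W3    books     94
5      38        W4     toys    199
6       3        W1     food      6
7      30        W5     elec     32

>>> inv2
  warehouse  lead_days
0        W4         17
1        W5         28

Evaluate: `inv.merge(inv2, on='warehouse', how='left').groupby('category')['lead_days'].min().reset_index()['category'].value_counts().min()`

merge on 'warehouse' (how='left') → 8 rows:
   weight warehouse category  price  lead_days
0      19        W5    books     63       28.0
1      42        W5     food     20       28.0
2       5        W5     food     43       28.0
3      10        W1    books    119        NaN
4      35        W3    books     94        NaN
5      38        W4     toys    199       17.0
6       3        W1     food      6        NaN
7      30        W5     elec     32       28.0
group by category, min of lead_days:
category
books    28.0
elec     28.0
food     28.0
toys     17.0
Name: lead_days, dtype: float64
reset_index():
  category  lead_days
0    books       28.0
1     elec       28.0
2     food       28.0
3     toys       17.0
value_counts of category:
category
books    1
elec     1
food     1
toys     1
Name: count, dtype: int64
The min of the resulting series is 1.

1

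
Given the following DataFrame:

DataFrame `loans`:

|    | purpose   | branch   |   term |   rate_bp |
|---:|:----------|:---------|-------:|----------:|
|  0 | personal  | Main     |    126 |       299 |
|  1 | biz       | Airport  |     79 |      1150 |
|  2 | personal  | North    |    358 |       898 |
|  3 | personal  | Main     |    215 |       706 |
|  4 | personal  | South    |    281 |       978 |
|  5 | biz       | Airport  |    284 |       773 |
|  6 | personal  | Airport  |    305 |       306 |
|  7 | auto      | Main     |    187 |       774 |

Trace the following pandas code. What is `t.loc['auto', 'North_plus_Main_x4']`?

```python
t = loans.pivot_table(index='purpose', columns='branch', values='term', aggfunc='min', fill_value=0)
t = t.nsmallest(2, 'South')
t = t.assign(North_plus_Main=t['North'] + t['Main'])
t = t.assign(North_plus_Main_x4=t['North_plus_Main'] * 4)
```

pivot: rows=purpose, cols=branch, min(term):
branch    Airport  Main  North  South
purpose                              
auto            0   187      0      0
biz            79     0      0      0
personal      305   126    358    281
take 2 rows with smallest South:
branch   Airport  Main  North  South
purpose                             
auto           0   187      0      0
biz           79     0      0      0
add column North_plus_Main = t['North'] + t['Main']:
branch   Airport  Main  North  South  North_plus_Main
purpose                                              
auto           0   187      0      0              187
biz           79     0      0      0                0
add column North_plus_Main_x4 = t['North_plus_Main'] * 4:
branch   Airport  Main  North  South  North_plus_Main  North_plus_Main_x4
purpose                                                                  
auto           0   187      0      0              187                 748
biz           79     0      0      0                0                   0
Taking the value at row 'auto', column 'North_plus_Main_x4' gives 748.

748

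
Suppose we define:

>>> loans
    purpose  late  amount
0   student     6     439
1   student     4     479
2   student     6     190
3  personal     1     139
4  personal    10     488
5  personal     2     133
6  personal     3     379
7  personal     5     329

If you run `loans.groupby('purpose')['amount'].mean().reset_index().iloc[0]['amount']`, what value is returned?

group by purpose, mean of amount:
purpose
personal    293.600000
student     369.333333
Name: amount, dtype: float64
reset_index():
    purpose      amount
0  personal  293.600000
1   student  369.333333

293.6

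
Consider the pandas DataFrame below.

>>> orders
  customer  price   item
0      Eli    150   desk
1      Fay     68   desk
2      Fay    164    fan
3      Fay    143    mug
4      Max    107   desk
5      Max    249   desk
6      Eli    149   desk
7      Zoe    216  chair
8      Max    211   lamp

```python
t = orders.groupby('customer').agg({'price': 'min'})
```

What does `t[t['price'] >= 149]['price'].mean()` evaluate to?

182.5

group by customer, min of price:
          price
customer       
Eli         149
Fay          68
Max         107
Zoe         216
filter rows where price >= 149:
          price
customer       
Eli         149
Zoe         216
The mean of column 'price' is 182.5.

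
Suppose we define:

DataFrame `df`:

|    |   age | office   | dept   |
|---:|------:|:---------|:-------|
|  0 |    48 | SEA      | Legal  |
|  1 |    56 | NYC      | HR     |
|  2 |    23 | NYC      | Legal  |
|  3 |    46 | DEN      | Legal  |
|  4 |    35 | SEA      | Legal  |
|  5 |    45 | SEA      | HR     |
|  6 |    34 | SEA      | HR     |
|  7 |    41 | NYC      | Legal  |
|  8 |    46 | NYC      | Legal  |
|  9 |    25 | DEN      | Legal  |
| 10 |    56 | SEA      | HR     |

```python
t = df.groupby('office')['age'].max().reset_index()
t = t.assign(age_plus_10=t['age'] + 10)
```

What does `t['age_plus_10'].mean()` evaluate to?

group by office, max of age:
office
DEN    46
NYC    56
SEA    56
Name: age, dtype: int64
reset_index():
  office  age
0    DEN   46
1    NYC   56
2    SEA   56
add column age_plus_10 = t['age'] + 10:
  office  age  age_plus_10
0    DEN   46           56
1    NYC   56           66
2    SEA   56           66
The mean of column 'age_plus_10' is 62.6666666667.

62.6666666667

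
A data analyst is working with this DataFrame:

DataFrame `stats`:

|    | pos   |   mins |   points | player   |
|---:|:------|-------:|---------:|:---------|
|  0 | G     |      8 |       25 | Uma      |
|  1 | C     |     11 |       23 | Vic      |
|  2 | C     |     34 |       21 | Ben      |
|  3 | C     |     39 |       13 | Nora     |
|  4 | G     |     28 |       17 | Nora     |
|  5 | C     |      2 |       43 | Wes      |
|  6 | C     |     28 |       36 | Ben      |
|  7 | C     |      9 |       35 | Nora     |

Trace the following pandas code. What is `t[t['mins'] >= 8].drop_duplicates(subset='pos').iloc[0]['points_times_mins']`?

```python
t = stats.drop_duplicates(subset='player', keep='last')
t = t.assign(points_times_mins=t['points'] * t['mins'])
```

200

drop duplicate player (keep=last):
  pos  mins  points player
0   G     8      25    Uma
1   C    11      23    Vic
5   C     2      43    Wes
6   C    28      36    Ben
7   C     9      35   Nora
add column points_times_mins = t['points'] * t['mins']:
  pos  mins  points player  points_times_mins
0   G     8      25    Uma                200
1   C    11      23    Vic                253
5   C     2      43    Wes                 86
6   C    28      36    Ben               1008
7   C     9      35   Nora                315
filter rows where mins >= 8:
  pos  mins  points player  points_times_mins
0   G     8      25    Uma                200
1   C    11      23    Vic                253
6   C    28      36    Ben               1008
7   C     9      35   Nora                315
drop duplicate pos (keep=first):
  pos  mins  points player  points_times_mins
0   G     8      25    Uma                200
1   C    11      23    Vic                253
Taking the value at position 0, column 'points_times_mins' gives 200.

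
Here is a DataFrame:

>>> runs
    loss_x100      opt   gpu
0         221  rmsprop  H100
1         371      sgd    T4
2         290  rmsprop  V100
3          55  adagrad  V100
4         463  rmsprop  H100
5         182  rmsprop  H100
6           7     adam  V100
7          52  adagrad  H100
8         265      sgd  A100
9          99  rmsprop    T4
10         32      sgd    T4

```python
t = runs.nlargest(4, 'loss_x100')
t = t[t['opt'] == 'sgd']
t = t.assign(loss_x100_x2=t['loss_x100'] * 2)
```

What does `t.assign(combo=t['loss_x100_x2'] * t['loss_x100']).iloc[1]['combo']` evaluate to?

take 4 rows with largest loss_x100:
   loss_x100      opt   gpu
4        463  rmsprop  H100
1        371      sgd    T4
2        290  rmsprop  V100
8        265      sgd  A100
filter rows where opt == 'sgd':
   loss_x100  opt   gpu
1        371  sgd    T4
8        265  sgd  A100
add column loss_x100_x2 = t['loss_x100'] * 2:
   loss_x100  opt   gpu  loss_x100_x2
1        371  sgd    T4           742
8        265  sgd  A100           530
add column combo = t['loss_x100_x2'] * t['loss_x100']:
   loss_x100  opt   gpu  loss_x100_x2   combo
1        371  sgd    T4           742  275282
8        265  sgd  A100           530  140450

140450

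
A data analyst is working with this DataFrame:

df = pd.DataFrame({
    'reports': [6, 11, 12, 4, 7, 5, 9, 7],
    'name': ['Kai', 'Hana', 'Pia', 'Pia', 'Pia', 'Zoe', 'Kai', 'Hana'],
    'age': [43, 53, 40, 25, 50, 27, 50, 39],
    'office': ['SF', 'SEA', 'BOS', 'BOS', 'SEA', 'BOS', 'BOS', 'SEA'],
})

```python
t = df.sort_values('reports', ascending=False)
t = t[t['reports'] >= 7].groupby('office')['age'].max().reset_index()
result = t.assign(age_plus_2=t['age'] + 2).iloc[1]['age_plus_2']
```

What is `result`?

sort by reports descending:
   reports  name  age office
2       12   Pia   40    BOS
1       11  Hana   53    SEA
6        9   Kai   50    BOS
4        7   Pia   50    SEA
7        7  Hana   39    SEA
0        6   Kai   43     SF
5        5   Zoe   27    BOS
3        4   Pia   25    BOS
filter rows where reports >= 7:
   reports  name  age office
2       12   Pia   40    BOS
1       11  Hana   53    SEA
6        9   Kai   50    BOS
4        7   Pia   50    SEA
7        7  Hana   39    SEA
group by office, max of age:
office
BOS    50
SEA    53
Name: age, dtype: int64
reset_index():
  office  age
0    BOS   50
1    SEA   53
add column age_plus_2 = t['age'] + 2:
  office  age  age_plus_2
0    BOS   50          52
1    SEA   53          55

55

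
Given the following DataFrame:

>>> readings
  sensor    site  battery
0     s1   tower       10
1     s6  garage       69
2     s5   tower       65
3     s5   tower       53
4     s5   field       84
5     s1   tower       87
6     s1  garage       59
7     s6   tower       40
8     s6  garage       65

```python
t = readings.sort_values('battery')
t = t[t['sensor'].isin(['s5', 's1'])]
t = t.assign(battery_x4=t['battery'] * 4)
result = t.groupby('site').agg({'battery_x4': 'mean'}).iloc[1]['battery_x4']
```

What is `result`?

sort by battery:
  sensor    site  battery
0     s1   tower       10
7     s6   tower       40
3     s5   tower       53
6     s1  garage       59
2     s5   tower       65
8     s6  garage       65
1     s6  garage       69
4     s5   field       84
5     s1   tower       87
filter rows where sensor in ['s5', 's1']:
  sensor    site  battery
0     s1   tower       10
3     s5   tower       53
6     s1  garage       59
2     s5   tower       65
4     s5   field       84
5     s1   tower       87
add column battery_x4 = t['battery'] * 4:
  sensor    site  battery  battery_x4
0     s1   tower       10          40
3     s5   tower       53         212
6     s1  garage       59         236
2     s5   tower       65         260
4     s5   field       84         336
5     s1   tower       87         348
group by site, mean of battery_x4:
        battery_x4
site              
field        336.0
garage       236.0
tower        215.0

236.0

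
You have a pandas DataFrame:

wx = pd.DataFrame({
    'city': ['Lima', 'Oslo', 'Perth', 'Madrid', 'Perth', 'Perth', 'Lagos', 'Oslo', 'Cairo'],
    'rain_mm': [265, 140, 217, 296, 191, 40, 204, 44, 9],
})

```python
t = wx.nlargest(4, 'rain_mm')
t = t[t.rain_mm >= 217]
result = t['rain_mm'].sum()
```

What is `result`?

take 4 rows with largest rain_mm:
     city  rain_mm
3  Madrid      296
0    Lima      265
2   Perth      217
6   Lagos      204
filter rows where rain_mm >= 217:
     city  rain_mm
3  Madrid      296
0    Lima      265
2   Perth      217
sum of column 'rain_mm' → 778

778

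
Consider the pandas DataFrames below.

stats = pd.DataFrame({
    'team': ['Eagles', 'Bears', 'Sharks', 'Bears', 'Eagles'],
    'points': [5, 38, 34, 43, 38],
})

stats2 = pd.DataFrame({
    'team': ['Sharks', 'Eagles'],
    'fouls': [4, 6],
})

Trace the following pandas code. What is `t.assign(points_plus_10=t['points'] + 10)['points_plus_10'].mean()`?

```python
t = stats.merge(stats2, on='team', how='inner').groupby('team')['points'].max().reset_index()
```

46.0

merge on 'team' (how='inner') → 3 rows:
     team  points  fouls
0  Eagles       5      6
1  Sharks      34      4
2  Eagles      38      6
group by team, max of points:
team
Eagles    38
Sharks    34
Name: points, dtype: int64
reset_index():
     team  points
0  Eagles      38
1  Sharks      34
add column points_plus_10 = t['points'] + 10:
     team  points  points_plus_10
0  Eagles      38              48
1  Sharks      34              44
The mean of column 'points_plus_10' is 46.0.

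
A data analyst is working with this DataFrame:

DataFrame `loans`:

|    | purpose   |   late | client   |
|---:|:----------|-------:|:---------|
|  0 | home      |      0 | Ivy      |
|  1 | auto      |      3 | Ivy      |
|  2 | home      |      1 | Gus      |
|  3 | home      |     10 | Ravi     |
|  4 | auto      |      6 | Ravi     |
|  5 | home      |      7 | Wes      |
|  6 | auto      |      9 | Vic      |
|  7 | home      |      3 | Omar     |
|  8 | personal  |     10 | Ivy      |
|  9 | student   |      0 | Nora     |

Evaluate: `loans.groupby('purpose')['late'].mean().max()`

group by purpose, mean of late:
purpose
auto         6.0
home         4.2
personal    10.0
student      0.0
Name: late, dtype: float64

10.0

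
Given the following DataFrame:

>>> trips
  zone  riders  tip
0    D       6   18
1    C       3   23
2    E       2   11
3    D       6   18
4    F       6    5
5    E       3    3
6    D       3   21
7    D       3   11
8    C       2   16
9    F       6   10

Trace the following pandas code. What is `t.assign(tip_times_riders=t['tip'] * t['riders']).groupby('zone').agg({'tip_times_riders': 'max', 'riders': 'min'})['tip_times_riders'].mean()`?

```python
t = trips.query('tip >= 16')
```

filter rows where tip >= 16:
  zone  riders  tip
0    D       6   18
1    C       3   23
3    D       6   18
6    D       3   21
8    C       2   16
add column tip_times_riders = t['tip'] * t['riders']:
  zone  riders  tip  tip_times_riders
0    D       6   18               108
1    C       3   23                69
3    D       6   18               108
6    D       3   21                63
8    C       2   16                32
group by zone: max(tip_times_riders), min(riders):
      tip_times_riders  riders
zone                          
C                   69       2
D                  108       3
So mean() = 88.5.

88.5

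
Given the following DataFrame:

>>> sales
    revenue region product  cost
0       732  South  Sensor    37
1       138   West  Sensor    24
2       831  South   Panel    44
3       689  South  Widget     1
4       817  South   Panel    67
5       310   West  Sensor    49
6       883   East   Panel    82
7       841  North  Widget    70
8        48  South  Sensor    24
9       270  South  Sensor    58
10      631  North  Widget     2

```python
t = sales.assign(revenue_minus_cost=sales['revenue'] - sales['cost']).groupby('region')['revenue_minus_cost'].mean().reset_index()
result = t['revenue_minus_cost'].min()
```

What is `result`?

add column revenue_minus_cost = sales['revenue'] - sales['cost']:
    revenue region product  cost  revenue_minus_cost
0       732  South  Sensor    37                 695
1       138   West  Sensor    24                 114
2       831  South   Panel    44                 787
3       689  South  Widget     1                 688
4       817  South   Panel    67                 750
5       310   West  Sensor    49                 261
6       883   East   Panel    82                 801
7       841  North  Widget    70                 771
8        48  South  Sensor    24                  24
9       270  South  Sensor    58                 212
10      631  North  Widget     2                 629
group by region, mean of revenue_minus_cost:
region
East     801.0
North    700.0
South    526.0
West     187.5
Name: revenue_minus_cost, dtype: float64
reset_index():
  region  revenue_minus_cost
0   East               801.0
1  North               700.0
2  South               526.0
3   West               187.5
Reading off the min of column 'revenue_minus_cost', we get 187.5.

187.5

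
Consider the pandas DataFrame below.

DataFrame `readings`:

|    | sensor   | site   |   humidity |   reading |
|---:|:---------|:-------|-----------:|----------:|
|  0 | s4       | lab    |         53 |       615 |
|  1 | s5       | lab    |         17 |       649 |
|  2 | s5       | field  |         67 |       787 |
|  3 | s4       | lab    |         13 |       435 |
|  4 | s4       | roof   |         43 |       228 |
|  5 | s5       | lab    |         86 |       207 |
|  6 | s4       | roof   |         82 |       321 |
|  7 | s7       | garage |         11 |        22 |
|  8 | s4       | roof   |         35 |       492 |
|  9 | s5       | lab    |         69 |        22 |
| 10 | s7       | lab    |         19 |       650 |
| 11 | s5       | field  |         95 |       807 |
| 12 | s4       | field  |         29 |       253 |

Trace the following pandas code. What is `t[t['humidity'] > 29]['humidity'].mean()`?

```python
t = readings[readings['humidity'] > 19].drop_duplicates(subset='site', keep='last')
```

52.0

filter rows where humidity > 19:
   sensor   site  humidity  reading
0      s4    lab        53      615
2      s5  field        67      787
4      s4   roof        43      228
5      s5    lab        86      207
6      s4   roof        82      321
8      s4   roof        35      492
9      s5    lab        69       22
11     s5  field        95      807
12     s4  field        29      253
drop duplicate site (keep=last):
   sensor   site  humidity  reading
8      s4   roof        35      492
9      s5    lab        69       22
12     s4  field        29      253
filter rows where humidity > 29:
  sensor  site  humidity  reading
8     s4  roof        35      492
9     s5   lab        69       22
Taking the mean of column 'humidity' gives 52.0.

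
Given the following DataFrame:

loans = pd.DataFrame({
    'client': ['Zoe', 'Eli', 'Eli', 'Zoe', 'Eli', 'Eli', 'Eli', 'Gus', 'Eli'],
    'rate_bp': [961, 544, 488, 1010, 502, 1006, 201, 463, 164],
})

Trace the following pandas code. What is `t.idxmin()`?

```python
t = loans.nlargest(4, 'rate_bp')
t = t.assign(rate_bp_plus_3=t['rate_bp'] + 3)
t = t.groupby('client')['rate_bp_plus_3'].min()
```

take 4 rows with largest rate_bp:
  client  rate_bp
3    Zoe     1010
5    Eli     1006
0    Zoe      961
1    Eli      544
add column rate_bp_plus_3 = t['rate_bp'] + 3:
  client  rate_bp  rate_bp_plus_3
3    Zoe     1010            1013
5    Eli     1006            1009
0    Zoe      961             964
1    Eli      544             547
group by client, min of rate_bp_plus_3:
client
Eli    547
Zoe    964
Name: rate_bp_plus_3, dtype: int64
Then the label with the smallest value: Eli

Eli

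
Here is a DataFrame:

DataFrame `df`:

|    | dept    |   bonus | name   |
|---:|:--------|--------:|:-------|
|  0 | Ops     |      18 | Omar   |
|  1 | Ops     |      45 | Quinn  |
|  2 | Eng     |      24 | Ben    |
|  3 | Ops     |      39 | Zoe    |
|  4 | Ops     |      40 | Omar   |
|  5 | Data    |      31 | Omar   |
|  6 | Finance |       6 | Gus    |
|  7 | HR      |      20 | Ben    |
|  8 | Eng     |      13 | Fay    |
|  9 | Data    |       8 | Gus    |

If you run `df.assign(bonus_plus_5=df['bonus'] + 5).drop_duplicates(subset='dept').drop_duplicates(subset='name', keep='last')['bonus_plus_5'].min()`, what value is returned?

11

add column bonus_plus_5 = df['bonus'] + 5:
      dept  bonus   name  bonus_plus_5
0      Ops     18   Omar            23
1      Ops     45  Quinn            50
2      Eng     24    Ben            29
3      Ops     39    Zoe            44
4      Ops     40   Omar            45
5     Data     31   Omar            36
6  Finance      6    Gus            11
7       HR     20    Ben            25
8      Eng     13    Fay            18
9     Data      8    Gus            13
drop duplicate dept (keep=first):
      dept  bonus  name  bonus_plus_5
0      Ops     18  Omar            23
2      Eng     24   Ben            29
5     Data     31  Omar            36
6  Finance      6   Gus            11
7       HR     20   Ben            25
drop duplicate name (keep=last):
      dept  bonus  name  bonus_plus_5
5     Data     31  Omar            36
6  Finance      6   Gus            11
7       HR     20   Ben            25
Taking the min of column 'bonus_plus_5' gives 11.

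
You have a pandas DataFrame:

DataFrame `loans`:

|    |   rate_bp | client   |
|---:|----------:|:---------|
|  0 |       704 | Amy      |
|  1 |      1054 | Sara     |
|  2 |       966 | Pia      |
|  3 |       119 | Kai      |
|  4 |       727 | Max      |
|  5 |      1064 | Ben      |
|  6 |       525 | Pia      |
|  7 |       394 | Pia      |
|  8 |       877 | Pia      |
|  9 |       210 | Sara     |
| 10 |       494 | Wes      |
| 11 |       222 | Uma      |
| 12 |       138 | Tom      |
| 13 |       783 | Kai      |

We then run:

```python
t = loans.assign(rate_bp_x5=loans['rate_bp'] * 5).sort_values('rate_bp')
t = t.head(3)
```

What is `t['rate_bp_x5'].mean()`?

778.333333333

add column rate_bp_x5 = loans['rate_bp'] * 5:
    rate_bp client  rate_bp_x5
0       704    Amy        3520
1      1054   Sara        5270
2       966    Pia        4830
3       119    Kai         595
4       727    Max        3635
5      1064    Ben        5320
6       525    Pia        2625
7       394    Pia        1970
8       877    Pia        4385
9       210   Sara        1050
10      494    Wes        2470
11      222    Uma        1110
12      138    Tom         690
13      783    Kai        3915
sort by rate_bp:
    rate_bp client  rate_bp_x5
3       119    Kai         595
12      138    Tom         690
9       210   Sara        1050
11      222    Uma        1110
7       394    Pia        1970
10      494    Wes        2470
6       525    Pia        2625
0       704    Amy        3520
4       727    Max        3635
13      783    Kai        3915
8       877    Pia        4385
2       966    Pia        4830
1      1054   Sara        5270
5      1064    Ben        5320
take first 3 rows:
    rate_bp client  rate_bp_x5
3       119    Kai         595
12      138    Tom         690
9       210   Sara        1050
Then the mean of column 'rate_bp_x5': 778.333333333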